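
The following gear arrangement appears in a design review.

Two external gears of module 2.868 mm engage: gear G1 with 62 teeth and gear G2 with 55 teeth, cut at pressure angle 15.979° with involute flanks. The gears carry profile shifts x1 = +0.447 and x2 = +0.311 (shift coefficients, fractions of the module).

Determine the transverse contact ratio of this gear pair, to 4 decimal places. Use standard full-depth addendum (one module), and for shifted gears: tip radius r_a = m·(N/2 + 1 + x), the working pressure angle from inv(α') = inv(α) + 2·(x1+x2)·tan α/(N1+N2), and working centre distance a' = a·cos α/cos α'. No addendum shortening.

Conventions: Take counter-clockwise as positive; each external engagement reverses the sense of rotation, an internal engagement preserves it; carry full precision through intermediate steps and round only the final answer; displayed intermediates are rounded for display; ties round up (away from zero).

class = single-mesh tooth geometry [involute pair 62T × 55T, m = 2.868]
base radii: r_b1 = 85.472831, r_b2 = 75.822673
tip radii: r_a1 = 93.057996, r_a2 = 82.629948
inv(α') = inv(15.979°) + 2·(+0.447+0.311)·tan α/(62+55) = 0.01117291  ⇒  α' = 18.22094°
a' = a·cos α / cos α' = 167.7780·cos 15.979°/cos 18.22094° = 169.810155
action lengths: √(r_a1²−r_b1²) = 36.799263, √(r_a2²−r_b2²) = 32.842512
base pitch p_b = π·m·cos α = 8.661962
CR = (36.799263 + 32.842512 − 169.810155·sin 18.22094°)/8.661962 = 1.910095
contact ratio ≈ 1.9101

1.9101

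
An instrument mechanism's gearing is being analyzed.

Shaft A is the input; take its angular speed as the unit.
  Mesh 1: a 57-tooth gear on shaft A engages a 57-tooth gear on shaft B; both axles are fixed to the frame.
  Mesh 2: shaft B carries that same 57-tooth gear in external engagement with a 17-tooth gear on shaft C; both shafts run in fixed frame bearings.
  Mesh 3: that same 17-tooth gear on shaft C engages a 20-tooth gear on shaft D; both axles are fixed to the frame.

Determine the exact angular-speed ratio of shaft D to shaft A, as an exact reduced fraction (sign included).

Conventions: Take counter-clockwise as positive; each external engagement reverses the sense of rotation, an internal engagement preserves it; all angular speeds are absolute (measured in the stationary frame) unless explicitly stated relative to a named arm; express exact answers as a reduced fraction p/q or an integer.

class = fixed-axis compound train [3 meshes; 3 ratios multiply, 3 sense flips]
mesh 1 [57T→57T]: running ratio 1, sense −
mesh 2 [57T→17T]: running ratio 57/17, sense +
mesh 3 [17T→20T]: running ratio 57/20, sense −
ω_out/ω_in = -57/20

-57/20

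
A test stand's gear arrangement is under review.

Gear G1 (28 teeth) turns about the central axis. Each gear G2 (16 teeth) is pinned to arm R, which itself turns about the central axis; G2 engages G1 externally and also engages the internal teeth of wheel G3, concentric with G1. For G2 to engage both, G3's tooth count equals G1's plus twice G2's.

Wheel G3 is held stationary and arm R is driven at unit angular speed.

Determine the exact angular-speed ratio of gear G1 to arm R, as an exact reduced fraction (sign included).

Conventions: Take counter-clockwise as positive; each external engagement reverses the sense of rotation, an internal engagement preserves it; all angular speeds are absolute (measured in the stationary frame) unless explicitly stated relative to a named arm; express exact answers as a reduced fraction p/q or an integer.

22/7

class = planetary set [G3 = 28+2·16 = 60; Willis about the carrier]
ring teeth: 28 + 2·16 = 60
28(ω_sun−ω_arm) = −60(ω_ring−ω_arm),  ω_ring = 0, ω_arm = 1
ω_sun = 1 − (60/28)(0−1) = 22/7
ω_out/ω_in = 22/7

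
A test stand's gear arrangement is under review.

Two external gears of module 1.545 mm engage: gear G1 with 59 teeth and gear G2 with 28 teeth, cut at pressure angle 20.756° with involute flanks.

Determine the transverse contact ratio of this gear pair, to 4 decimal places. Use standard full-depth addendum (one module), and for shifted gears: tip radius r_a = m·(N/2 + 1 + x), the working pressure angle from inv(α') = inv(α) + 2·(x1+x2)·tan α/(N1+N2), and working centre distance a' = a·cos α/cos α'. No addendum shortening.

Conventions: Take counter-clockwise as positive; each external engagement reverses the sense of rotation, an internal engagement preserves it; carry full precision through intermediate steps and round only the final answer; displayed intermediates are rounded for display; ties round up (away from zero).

1.6740

class = single-mesh tooth geometry [involute pair 59T × 28T, m = 1.545]
base radii: r_b1 = 42.619434, r_b2 = 20.226172
tip radii: r_a1 = 47.122500, r_a2 = 23.175000
no profile shift: α' = α, a' = a
action lengths: √(r_a1²−r_b1²) = 20.102584, √(r_a2²−r_b2²) = 11.312939
base pitch p_b = π·m·cos α = 4.538742
CR = (20.102584 + 11.312939 − 67.207500·sin 20.75600°)/4.538742 = 1.674016
contact ratio ≈ 1.6740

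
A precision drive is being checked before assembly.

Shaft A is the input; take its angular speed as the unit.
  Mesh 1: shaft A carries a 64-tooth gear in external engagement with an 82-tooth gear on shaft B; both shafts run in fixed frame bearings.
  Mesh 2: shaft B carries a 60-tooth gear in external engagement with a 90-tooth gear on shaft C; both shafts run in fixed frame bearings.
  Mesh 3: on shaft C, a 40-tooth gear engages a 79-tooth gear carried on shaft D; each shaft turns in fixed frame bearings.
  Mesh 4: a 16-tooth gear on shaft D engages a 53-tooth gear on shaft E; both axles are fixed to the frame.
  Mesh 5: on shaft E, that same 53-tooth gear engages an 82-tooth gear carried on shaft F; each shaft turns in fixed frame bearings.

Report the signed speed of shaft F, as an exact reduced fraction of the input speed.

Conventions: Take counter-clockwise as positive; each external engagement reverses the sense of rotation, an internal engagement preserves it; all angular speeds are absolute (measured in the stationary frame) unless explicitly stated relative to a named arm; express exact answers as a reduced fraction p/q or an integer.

-20480/398397

5-mesh fixed-axis compound train (all bearings frame-fixed)
mesh 1 [64T→82T]: |ω|/ω_in = 1×64/82 = 32/41, sense flips to −
mesh 2 [60T→90T]: |ω|/ω_in = (32/41)×60/90 = 64/123, sense flips to +
mesh 3 [40T→79T]: |ω|/ω_in = (64/123)×40/79 = 2560/9717, sense flips to −
mesh 4 [16T→53T]: |ω|/ω_in = (2560/9717)×16/53 = 40960/515001, sense flips to +
mesh 5 [53T→82T]: |ω|/ω_in = (40960/515001)×53/82 = 20480/398397, sense flips to −
signed output speed (× input speed) = -20480/398397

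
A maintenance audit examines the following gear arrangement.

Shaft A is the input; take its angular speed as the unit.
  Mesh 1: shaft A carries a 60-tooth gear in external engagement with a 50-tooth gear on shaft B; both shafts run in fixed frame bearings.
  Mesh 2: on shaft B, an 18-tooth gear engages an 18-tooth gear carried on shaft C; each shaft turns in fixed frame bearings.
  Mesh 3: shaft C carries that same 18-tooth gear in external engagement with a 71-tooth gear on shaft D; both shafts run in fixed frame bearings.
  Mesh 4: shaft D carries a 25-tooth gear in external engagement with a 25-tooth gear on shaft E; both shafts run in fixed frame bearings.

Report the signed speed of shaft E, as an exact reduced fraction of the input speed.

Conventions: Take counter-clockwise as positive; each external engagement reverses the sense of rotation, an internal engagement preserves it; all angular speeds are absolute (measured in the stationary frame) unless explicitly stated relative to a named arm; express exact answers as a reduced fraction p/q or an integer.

4-mesh fixed-axis compound train (all bearings frame-fixed)
mesh 1 [60T→50T]: |ω|/ω_in = 1×60/50 = 6/5, sense flips to −
mesh 2 [18T→18T]: |ω|/ω_in = (6/5)×18/18 = 6/5, sense flips to +
mesh 3 [18T→71T]: |ω|/ω_in = (6/5)×18/71 = 108/355, sense flips to −
mesh 4 [25T→25T]: |ω|/ω_in = (108/355)×25/25 = 108/355, sense flips to +
signed output speed (× input speed) = 108/355

108/355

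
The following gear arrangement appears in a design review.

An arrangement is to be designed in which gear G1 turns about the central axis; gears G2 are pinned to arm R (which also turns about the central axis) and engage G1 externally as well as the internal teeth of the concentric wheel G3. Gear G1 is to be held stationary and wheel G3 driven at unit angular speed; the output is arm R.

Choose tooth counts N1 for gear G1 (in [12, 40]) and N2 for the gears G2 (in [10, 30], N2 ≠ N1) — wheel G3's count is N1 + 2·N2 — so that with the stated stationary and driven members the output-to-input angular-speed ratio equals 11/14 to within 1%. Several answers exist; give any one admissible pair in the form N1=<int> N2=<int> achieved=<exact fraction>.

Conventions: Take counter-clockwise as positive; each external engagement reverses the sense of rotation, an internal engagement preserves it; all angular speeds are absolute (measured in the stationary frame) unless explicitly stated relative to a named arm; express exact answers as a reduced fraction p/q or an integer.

topology: planetary set — design target 11/14, arm = carrier (Willis)
Willis with ω_sun = 0: ω_arm/ω_ring = N3/(N1+N3); set equal to 11/14  ⇒  N3/N1 = (11/14)/(1 − 11/14) = 11/3
N3 = N1 + 2·N2  ⇒  N2/N1 = (N3/N1 − 1)/2 = (11/3 − 1)/2 = 4/3
smallest multiple with N1 ≥ 12 and N2 ≥ 10: k = 4  ⇒  N1 = 4·3 = 12, N2 = 4·4 = 16 (N1 ≤ 40, N2 ≤ 30, N2 ≠ N1 ✓), N3 = 12 + 2·16 = 44
check: N3/(N1+N3) with N1 = 12, N3 = 44 gives 11/14; |achieved − target| = 0 ≤ 11/1400 ✓

N1=12 N2=16 achieved=11/14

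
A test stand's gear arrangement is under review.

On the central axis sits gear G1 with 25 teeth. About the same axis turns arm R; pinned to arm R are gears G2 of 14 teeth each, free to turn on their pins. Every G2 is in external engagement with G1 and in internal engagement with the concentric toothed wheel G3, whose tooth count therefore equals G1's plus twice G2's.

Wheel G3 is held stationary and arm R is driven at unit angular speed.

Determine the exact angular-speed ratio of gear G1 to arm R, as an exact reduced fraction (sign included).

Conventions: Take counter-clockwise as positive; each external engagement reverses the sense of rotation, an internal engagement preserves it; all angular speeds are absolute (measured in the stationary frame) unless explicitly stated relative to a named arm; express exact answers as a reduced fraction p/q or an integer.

class = planetary set [G3 = 25+2·14 = 53; Willis about the carrier]
ring teeth: 25 + 2·14 = 53
25(ω_sun−ω_arm) = −53(ω_ring−ω_arm),  ω_ring = 0, ω_arm = 1
ω_sun = 1 − (53/25)(0−1) = 78/25
ω_out/ω_in = 78/25

78/25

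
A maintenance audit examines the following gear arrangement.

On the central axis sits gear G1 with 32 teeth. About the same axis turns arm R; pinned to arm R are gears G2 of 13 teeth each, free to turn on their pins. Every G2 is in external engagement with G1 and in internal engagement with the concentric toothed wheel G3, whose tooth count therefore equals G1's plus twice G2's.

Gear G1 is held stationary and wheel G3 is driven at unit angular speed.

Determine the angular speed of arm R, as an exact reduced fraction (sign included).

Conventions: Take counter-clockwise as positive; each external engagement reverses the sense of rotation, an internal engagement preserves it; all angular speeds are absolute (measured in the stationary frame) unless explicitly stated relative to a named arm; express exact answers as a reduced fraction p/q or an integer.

29/45

planetary set (32T centre, 13T on arm, 58T internal) — Willis relation
ring teeth: 32 + 2·13 = 58
32(ω_sun−ω_arm) = −58(ω_ring−ω_arm),  ω_sun = 0, ω_ring = 1
32(0−ω_arm) = −58(1−ω_arm)  ⇒  90·ω_arm = 58  ⇒  ω_arm = 29/45
exact speed ratio = 29/45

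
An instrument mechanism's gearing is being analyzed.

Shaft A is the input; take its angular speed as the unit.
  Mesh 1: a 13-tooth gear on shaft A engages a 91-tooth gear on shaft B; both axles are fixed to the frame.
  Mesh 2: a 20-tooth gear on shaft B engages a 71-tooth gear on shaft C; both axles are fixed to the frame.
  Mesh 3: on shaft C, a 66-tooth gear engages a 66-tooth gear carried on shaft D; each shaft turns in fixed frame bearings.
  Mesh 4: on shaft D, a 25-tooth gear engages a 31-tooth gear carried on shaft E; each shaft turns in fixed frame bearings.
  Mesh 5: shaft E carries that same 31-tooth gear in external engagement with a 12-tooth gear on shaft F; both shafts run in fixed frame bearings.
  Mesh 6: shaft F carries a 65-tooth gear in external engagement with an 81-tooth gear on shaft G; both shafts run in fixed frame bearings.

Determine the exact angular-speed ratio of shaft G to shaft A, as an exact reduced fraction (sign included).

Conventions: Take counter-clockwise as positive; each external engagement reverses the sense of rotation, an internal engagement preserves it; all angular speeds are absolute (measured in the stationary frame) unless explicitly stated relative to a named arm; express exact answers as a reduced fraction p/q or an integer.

8125/120771

class = fixed-axis compound train [6 meshes; 6 ratios multiply, 6 sense flips]
mesh 1 [13T→91T]: running ratio 1/7, sense −
mesh 2 [20T→71T]: running ratio 20/497, sense +
mesh 3 [66T→66T]: running ratio 20/497, sense −
mesh 4 [25T→31T]: running ratio 500/15407, sense +
mesh 5 [31T→12T]: running ratio 125/1491, sense −
mesh 6 [65T→81T]: running ratio 8125/120771, sense +
ω_out/ω_in = 8125/120771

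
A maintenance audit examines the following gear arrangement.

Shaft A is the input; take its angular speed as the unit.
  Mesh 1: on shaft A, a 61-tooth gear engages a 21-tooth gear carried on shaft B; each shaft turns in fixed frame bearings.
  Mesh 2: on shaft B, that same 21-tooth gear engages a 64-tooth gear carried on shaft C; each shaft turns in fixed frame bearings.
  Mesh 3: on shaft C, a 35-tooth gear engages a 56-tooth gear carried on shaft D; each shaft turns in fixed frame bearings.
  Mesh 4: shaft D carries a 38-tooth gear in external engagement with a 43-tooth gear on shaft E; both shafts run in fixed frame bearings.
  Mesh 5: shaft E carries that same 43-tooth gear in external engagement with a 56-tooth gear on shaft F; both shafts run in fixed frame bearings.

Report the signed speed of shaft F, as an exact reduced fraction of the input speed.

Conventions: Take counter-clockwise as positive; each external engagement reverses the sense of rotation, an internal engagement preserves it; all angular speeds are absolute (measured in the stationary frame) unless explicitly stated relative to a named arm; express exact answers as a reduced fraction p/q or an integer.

5-mesh fixed-axis compound train (all bearings frame-fixed)
mesh 1 [61T→21T]: |ω|/ω_in = 1×61/21 = 61/21, sense flips to −
mesh 2 [21T→64T]: |ω|/ω_in = (61/21)×21/64 = 61/64, sense flips to +
mesh 3 [35T→56T]: |ω|/ω_in = (61/64)×35/56 = 305/512, sense flips to −
mesh 4 [38T→43T]: |ω|/ω_in = (305/512)×38/43 = 5795/11008, sense flips to +
mesh 5 [43T→56T]: |ω|/ω_in = (5795/11008)×43/56 = 5795/14336, sense flips to −
signed output speed (× input speed) = -5795/14336

-5795/14336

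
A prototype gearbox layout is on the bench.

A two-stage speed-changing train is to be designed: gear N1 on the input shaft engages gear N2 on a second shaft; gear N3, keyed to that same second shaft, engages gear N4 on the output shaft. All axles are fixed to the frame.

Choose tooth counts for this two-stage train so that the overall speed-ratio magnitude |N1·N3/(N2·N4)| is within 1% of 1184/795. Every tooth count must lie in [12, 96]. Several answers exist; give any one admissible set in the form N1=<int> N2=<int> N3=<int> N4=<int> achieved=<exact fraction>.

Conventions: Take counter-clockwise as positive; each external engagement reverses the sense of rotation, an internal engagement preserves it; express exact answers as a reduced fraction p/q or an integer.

N1=16 N2=15 N3=74 N4=53 achieved=1184/795

topology: fixed-axis compound train — 2 stages, target 1184/795
target = 1184/795 in lowest terms: an exact hit needs N1·N3 = k·1184 and N2·N4 = k·795 for one integer k, every count in [12, 96]; additionally prefer no 1:1 stage (N1 ≠ N2, N3 ≠ N4)
k = 1: N1·N3 = 1184 = 16·74, N2·N4 = 795 = 15·53
achieved = 16·74/(15·53) = 1184/795; |achieved − target| = 0 ≤ 296/19875 ✓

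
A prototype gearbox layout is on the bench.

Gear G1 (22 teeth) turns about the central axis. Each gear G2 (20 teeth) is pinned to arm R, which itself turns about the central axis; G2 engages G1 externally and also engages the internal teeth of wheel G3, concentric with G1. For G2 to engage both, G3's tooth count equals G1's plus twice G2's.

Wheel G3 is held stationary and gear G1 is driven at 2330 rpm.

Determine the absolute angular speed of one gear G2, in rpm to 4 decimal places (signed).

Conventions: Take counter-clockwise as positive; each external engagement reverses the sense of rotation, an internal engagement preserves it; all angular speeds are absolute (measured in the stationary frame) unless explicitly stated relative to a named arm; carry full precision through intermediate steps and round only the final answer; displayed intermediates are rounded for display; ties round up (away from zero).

topology: planetary set — G1 22T / G2 20T / G3 62T, arm = carrier (Willis)
normalise by the input: solve with ω_sun = 1, then scale by 2330 rpm
ring teeth: 22 + 2·20 = 62
22(ω_sun−ω_arm) = −62(ω_ring−ω_arm),  ω_ring = 0, ω_sun = 1
22(1−ω_arm) = −62(0−ω_arm)  ⇒  84·ω_arm = 22  ⇒  ω_arm = 11/42
sun–planet mesh: 22·(1−11/42) = −20·(ω_p−ω_arm)  ⇒  ω_p−ω_arm = -341/420
ω_p = 11/42 − 341/420 = -11/20
scale: ω_p = -11/20 × 2330 rpm = -1281.5000 rpm

-1281.5000 rpm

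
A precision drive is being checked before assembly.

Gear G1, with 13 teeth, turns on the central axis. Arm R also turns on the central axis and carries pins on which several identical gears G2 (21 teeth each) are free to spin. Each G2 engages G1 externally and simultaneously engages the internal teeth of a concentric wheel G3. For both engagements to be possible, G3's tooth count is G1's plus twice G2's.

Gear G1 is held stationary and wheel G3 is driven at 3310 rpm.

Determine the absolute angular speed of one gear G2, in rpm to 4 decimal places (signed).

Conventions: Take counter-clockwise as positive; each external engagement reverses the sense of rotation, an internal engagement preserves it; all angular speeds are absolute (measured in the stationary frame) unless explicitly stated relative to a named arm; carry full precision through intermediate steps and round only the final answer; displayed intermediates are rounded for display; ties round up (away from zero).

+4334.5238 rpm

class = planetary set [G3 = 13+2·21 = 55; Willis about the carrier]
normalise by the input: solve with ω_ring = 1, then scale by 3310 rpm
ring teeth: 13 + 2·21 = 55
13(ω_sun−ω_arm) = −55(ω_ring−ω_arm),  ω_sun = 0, ω_ring = 1
13(0−ω_arm) = −55(1−ω_arm)  ⇒  68·ω_arm = 55  ⇒  ω_arm = 55/68
sun–planet mesh: 13·(0−55/68) = −21·(ω_p−ω_arm)  ⇒  ω_p−ω_arm = 715/1428
ω_p = 55/68 + 715/1428 = 55/42
scale: ω_p = 55/42 × 3310 rpm = +4334.5238 rpm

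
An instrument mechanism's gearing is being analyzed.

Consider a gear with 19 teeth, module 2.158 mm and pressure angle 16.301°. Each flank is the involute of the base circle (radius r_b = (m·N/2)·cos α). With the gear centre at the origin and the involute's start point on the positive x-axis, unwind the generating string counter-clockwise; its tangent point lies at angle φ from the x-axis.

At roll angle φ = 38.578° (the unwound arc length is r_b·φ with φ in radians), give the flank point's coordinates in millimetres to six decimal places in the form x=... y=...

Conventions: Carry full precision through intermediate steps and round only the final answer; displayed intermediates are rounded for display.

x=23.644201 y=1.912793

topology: single-mesh involute geometry — m = 2.158, N = 19
pitch radius r_p = m·N/2 = 2.158·19/2 = 20.501000
base radius r_b = r_p·cos α = 20.501000·cos 16.301° = 19.676868
roll angle φ = 38.578° = 0.67331312 rad
x = r_b·(cos φ + φ·sin φ) = 23.644201
y = r_b·(sin φ − φ·cos φ) = 1.912793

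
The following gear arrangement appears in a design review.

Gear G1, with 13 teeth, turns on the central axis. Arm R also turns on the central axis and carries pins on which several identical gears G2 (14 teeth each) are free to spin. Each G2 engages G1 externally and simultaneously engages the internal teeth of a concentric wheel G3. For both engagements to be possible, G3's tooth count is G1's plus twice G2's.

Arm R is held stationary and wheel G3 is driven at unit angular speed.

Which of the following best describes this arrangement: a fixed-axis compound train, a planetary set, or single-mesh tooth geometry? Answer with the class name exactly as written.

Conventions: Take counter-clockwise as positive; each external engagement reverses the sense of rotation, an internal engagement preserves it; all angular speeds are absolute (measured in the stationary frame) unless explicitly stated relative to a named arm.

planetary set

class = planetary set [G3 = 13+2·14 = 41; Willis about the carrier]
classification: planetary set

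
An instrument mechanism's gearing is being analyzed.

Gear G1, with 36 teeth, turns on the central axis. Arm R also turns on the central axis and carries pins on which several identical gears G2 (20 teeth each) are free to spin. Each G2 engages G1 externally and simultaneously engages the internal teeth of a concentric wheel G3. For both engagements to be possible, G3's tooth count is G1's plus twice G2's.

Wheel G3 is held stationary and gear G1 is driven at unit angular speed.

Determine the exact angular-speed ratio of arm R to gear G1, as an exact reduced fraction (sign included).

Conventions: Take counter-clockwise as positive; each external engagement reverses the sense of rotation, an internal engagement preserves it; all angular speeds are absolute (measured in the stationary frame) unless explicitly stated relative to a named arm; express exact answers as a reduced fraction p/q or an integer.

9/28

topology: planetary set — G1 36T / G2 20T / G3 76T, arm = carrier (Willis)
ring teeth: 36 + 2·20 = 76
36(ω_sun−ω_arm) = −76(ω_ring−ω_arm),  ω_ring = 0, ω_sun = 1
36(1−ω_arm) = −76(0−ω_arm)  ⇒  112·ω_arm = 36  ⇒  ω_arm = 9/28
ω_out/ω_in = 9/28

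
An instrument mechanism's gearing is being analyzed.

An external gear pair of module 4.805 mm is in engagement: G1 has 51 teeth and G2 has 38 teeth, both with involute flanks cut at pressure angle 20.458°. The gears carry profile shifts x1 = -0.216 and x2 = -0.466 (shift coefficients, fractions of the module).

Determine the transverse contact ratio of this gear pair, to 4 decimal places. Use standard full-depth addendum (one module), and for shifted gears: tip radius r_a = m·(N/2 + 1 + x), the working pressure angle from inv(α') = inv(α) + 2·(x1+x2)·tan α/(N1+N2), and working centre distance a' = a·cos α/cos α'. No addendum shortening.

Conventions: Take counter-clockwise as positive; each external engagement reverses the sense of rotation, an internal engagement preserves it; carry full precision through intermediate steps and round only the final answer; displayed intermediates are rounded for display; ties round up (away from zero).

single-mesh involute tooth geometry (51T engaging 38T at module 4.805)
base radii: r_b1 = 114.799526, r_b2 = 85.536901
tip radii: r_a1 = 126.294620, r_a2 = 93.860870
inv(α') = inv(20.458°) + 2·(-0.216-0.466)·tan α/(51+38) = 0.01027264  ⇒  α' = 17.73100°
a' = a·cos α / cos α' = 213.8225·cos 20.458°/cos 17.73100° = 210.327656
action lengths: √(r_a1²−r_b1²) = 52.644088, √(r_a2²−r_b2²) = 38.643258
base pitch p_b = π·m·cos α = 14.143268
CR = (52.644088 + 38.643258 − 210.327656·sin 17.73100°)/14.143268 = 1.925466
contact ratio ≈ 1.9255

1.9255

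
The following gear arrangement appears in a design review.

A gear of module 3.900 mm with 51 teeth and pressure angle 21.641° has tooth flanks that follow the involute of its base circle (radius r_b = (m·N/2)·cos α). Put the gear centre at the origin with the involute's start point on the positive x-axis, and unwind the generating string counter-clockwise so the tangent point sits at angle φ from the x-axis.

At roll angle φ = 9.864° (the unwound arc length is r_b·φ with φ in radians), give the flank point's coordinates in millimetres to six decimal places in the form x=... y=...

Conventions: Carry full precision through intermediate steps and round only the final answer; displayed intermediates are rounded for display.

single-mesh involute tooth geometry (51T wheel at module 3.900)
pitch radius r_p = m·N/2 = 3.900·51/2 = 99.450000
base radius r_b = r_p·cos α = 99.450000·cos 21.641° = 92.440050
roll angle φ = 9.864° = 0.17215928 rad
x = r_b·(cos φ + φ·sin φ) = 93.799823
y = r_b·(sin φ − φ·cos φ) = 0.156763

x=93.799823 y=0.156763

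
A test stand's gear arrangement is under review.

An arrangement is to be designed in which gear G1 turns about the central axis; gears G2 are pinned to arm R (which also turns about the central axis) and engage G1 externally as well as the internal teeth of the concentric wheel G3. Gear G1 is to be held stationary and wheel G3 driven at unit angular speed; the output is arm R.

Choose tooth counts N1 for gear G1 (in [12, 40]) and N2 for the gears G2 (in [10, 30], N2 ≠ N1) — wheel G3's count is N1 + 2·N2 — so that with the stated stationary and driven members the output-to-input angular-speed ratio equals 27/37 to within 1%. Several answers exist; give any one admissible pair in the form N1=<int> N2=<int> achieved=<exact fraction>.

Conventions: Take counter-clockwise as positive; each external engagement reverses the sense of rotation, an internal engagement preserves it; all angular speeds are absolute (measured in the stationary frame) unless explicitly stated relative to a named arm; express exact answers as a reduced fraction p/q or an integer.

N1=20 N2=17 achieved=27/37

planetary set to be sized for 27/37 (Willis relation)
Willis with ω_sun = 0: ω_arm/ω_ring = N3/(N1+N3); set equal to 27/37  ⇒  N3/N1 = (27/37)/(1 − 27/37) = 27/10
N3 = N1 + 2·N2  ⇒  N2/N1 = (N3/N1 − 1)/2 = (27/10 − 1)/2 = 17/20
smallest multiple with N1 ≥ 12 and N2 ≥ 10: k = 1  ⇒  N1 = 1·20 = 20, N2 = 1·17 = 17 (N1 ≤ 40, N2 ≤ 30, N2 ≠ N1 ✓), N3 = 20 + 2·17 = 54
check: N3/(N1+N3) with N1 = 20, N3 = 54 gives 27/37; |achieved − target| = 0 ≤ 27/3700 ✓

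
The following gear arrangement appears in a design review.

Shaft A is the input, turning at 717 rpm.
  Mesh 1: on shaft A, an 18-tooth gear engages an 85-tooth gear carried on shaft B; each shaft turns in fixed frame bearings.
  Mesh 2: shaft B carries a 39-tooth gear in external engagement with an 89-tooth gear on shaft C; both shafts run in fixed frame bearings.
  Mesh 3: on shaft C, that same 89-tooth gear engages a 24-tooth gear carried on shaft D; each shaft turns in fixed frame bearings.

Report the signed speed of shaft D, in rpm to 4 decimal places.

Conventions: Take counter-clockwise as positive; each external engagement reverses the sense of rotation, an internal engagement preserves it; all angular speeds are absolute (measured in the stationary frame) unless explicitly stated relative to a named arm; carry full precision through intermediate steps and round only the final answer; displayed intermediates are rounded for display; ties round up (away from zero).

-246.7324 rpm

recognized (4 fixed axles, 3 meshes): fixed-axis compound train
mesh 1 [18T→85T]: ω = 717.0000×18/85 = 151.8353 rpm, sense flips to −
mesh 2 [39T→89T]: ω = 151.8353×39/89 = 66.5346 rpm, sense flips to +
mesh 3 [89T→24T]: ω = 66.5346×89/24 = 246.7324 rpm, sense flips to −
signed output speed = -246.7324 rpm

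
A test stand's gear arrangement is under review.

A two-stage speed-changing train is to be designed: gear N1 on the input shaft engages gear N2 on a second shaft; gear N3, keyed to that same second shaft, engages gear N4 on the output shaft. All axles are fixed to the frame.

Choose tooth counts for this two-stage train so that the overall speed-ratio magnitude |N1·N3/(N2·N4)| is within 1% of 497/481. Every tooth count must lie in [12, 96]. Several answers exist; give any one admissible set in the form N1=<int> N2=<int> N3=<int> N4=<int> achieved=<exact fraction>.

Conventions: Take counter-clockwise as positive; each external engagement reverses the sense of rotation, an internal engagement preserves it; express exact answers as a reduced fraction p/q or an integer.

N1=14 N2=13 N3=71 N4=74 achieved=497/481

class = fixed-axis compound train [2-stage, 497/481 wanted]
target = 497/481 in lowest terms: an exact hit needs N1·N3 = k·497 and N2·N4 = k·481 for one integer k, every count in [12, 96]; additionally prefer no 1:1 stage (N1 ≠ N2, N3 ≠ N4)
k = 1: no 1:1-free in-range split of k·497 and k·481 into factor pairs; take k = 2
k = 2: N1·N3 = 994 = 14·71, N2·N4 = 962 = 13·74
achieved = 14·71/(13·74) = 497/481; |achieved − target| = 0 ≤ 497/48100 ✓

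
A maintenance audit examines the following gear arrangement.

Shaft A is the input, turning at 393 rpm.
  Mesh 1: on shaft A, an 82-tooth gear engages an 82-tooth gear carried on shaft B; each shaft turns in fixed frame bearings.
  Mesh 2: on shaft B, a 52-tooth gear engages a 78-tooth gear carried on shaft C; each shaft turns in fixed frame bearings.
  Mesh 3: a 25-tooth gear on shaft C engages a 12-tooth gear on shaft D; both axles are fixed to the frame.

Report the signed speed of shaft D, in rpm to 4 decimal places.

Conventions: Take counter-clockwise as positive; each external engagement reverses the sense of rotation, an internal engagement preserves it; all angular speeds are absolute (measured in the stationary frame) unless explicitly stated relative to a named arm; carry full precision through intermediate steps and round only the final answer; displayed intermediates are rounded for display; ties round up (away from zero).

-545.8333 rpm

topology: fixed-axis compound train — 3 meshes, A→D
mesh 1 [82T→82T]: ω = 393.0000×82/82 = 393.0000 rpm, sense flips to −
mesh 2 [52T→78T]: ω = 393.0000×52/78 = 262.0000 rpm, sense flips to +
mesh 3 [25T→12T]: ω = 262.0000×25/12 = 545.8333 rpm, sense flips to −
signed output speed = -545.8333 rpm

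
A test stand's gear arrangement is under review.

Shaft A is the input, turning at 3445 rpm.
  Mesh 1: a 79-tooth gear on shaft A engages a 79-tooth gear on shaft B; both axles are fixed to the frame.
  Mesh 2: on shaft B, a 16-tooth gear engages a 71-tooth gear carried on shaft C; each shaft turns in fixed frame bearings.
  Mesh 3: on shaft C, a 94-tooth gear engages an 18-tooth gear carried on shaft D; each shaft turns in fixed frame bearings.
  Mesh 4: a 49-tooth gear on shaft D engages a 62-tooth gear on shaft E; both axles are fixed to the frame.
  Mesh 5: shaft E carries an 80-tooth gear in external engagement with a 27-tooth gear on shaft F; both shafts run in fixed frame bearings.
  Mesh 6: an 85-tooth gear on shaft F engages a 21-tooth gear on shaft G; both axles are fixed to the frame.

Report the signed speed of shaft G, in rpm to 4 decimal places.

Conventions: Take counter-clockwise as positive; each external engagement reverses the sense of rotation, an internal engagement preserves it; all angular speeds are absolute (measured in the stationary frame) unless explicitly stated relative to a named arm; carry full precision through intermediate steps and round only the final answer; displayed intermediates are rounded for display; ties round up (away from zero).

+38426.9976 rpm

class = fixed-axis compound train [6 meshes; 6 ratios multiply, 6 sense flips]
mesh 1 [79T→79T]: ω = 3445.0000×79/79 = 3445.0000 rpm, sense flips to −
mesh 2 [16T→71T]: ω = 3445.0000×16/71 = 776.3380 rpm, sense flips to +
mesh 3 [94T→18T]: ω = 776.3380×94/18 = 4054.2097 rpm, sense flips to −
mesh 4 [49T→62T]: ω = 4054.2097×49/62 = 3204.1335 rpm, sense flips to +
mesh 5 [80T→27T]: ω = 3204.1335×80/27 = 9493.7288 rpm, sense flips to −
mesh 6 [85T→21T]: ω = 9493.7288×85/21 = 38426.9976 rpm, sense flips to +
signed output speed = +38426.9976 rpm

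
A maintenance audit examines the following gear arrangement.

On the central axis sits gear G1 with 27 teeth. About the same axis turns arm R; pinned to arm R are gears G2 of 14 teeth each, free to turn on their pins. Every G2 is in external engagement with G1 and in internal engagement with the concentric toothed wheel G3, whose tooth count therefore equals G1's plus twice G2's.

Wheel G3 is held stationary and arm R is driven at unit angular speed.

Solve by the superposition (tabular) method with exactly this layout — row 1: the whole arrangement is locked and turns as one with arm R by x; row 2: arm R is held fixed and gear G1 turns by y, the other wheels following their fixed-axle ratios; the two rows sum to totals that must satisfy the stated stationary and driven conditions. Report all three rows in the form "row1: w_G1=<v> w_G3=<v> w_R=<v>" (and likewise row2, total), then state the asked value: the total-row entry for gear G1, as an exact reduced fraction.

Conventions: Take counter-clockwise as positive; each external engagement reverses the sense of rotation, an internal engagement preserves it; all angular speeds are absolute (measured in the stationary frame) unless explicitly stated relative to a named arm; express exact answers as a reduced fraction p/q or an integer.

recognized (axles ride arm R): planetary set, 27/14/55 teeth
row 1: whole set turns with the arm by x
row 2 — arm fixed, fixed-axis ratios: sun y, ring −(27/55)·y, arm 0
boundary: total ω_ring = x − (27/55)·y = 0 and total ω_arm = x = 1  ⇒  y = 55/27, x = 1
row 2 ring = −(27/55)·55/27 = -1
totals (row 1 + row 2): sun 1 + 55/27 = 82/27, ring 1 + (-1) = 0, arm 1 + 0 = 1
asked cell (total, sun) = 82/27

row1: w_G1=1 w_G3=1 w_R=1
row2: w_G1=55/27 w_G3=-1 w_R=0
total: w_G1=82/27 w_G3=0 w_R=1
asked value: 82/27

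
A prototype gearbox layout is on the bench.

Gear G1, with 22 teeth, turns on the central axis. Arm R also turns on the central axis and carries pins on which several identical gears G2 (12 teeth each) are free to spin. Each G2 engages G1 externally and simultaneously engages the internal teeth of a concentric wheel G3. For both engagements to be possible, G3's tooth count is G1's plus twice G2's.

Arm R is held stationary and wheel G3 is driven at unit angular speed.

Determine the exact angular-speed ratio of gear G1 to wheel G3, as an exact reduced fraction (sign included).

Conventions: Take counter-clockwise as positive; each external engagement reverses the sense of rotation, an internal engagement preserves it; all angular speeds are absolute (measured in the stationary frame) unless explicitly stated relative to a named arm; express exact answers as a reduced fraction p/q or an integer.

recognized (axles ride arm R): planetary set, 22/12/46 teeth
ring teeth: 22 + 2·12 = 46
22(ω_sun−ω_arm) = −46(ω_ring−ω_arm),  ω_arm = 0, ω_ring = 1
ω_sun = 0 − (46/22)(1−0) = -23/11
ω_out/ω_in = -23/11

-23/11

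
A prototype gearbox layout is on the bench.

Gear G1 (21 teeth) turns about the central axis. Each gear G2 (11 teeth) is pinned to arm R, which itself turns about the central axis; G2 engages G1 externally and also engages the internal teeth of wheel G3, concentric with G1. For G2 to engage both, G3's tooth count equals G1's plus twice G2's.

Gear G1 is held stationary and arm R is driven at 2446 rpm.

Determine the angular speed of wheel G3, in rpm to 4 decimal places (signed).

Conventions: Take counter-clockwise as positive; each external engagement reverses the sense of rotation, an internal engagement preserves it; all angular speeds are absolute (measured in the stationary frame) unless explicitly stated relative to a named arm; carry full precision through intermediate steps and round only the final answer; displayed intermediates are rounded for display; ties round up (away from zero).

+3640.5581 rpm

topology: planetary set — G1 21T / G2 11T / G3 43T, arm = carrier (Willis)
normalise by the input: solve with ω_arm = 1, then scale by 2446 rpm
ring teeth: 21 + 2·11 = 43
21(ω_sun−ω_arm) = −43(ω_ring−ω_arm),  ω_sun = 0, ω_arm = 1
ω_ring = 1 − (21/43)(0−1) = 64/43
scale: ω_ring = 64/43 × 2446 rpm = +3640.5581 rpm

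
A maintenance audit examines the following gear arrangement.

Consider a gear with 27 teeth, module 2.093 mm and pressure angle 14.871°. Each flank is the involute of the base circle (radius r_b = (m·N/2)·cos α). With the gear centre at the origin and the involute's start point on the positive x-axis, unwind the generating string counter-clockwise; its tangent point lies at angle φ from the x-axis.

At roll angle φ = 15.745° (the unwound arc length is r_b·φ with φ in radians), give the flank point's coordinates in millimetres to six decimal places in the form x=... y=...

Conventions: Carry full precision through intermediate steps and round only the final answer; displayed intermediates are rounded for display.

class = single-mesh tooth geometry [base-circle involute, m = 2.093, 27T]
pitch radius r_p = m·N/2 = 2.093·27/2 = 28.255500
base radius r_b = r_p·cos α = 28.255500·cos 14.871° = 27.309113
roll angle φ = 15.745° = 0.27480209 rad
x = r_b·(cos φ + φ·sin φ) = 28.320868
y = r_b·(sin φ − φ·cos φ) = 0.187484

x=28.320868 y=0.187484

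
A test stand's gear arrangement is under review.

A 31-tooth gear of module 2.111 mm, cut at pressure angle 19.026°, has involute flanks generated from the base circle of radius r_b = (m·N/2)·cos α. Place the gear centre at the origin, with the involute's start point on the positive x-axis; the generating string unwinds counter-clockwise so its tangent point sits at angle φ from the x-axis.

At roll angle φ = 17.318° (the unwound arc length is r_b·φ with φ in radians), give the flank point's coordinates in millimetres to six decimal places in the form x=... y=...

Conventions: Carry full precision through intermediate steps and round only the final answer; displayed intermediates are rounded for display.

x=32.313895 y=0.282133

single-mesh involute tooth geometry (31T wheel at module 2.111)
pitch radius r_p = m·N/2 = 2.111·31/2 = 32.720500
base radius r_b = r_p·cos α = 32.720500·cos 19.026° = 30.933003
roll angle φ = 17.318° = 0.30225612 rad
x = r_b·(cos φ + φ·sin φ) = 32.313895
y = r_b·(sin φ − φ·cos φ) = 0.282133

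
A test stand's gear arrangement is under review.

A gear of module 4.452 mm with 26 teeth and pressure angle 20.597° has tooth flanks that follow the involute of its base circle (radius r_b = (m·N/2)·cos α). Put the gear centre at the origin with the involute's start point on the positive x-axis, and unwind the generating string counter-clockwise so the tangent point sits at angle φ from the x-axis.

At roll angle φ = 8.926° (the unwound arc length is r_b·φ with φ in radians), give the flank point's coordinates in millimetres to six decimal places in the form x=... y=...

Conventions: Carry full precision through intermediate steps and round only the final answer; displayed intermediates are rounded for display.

x=54.829894 y=0.068114

topology: single-mesh involute geometry — m = 4.452, N = 26
pitch radius r_p = m·N/2 = 4.452·26/2 = 57.876000
base radius r_b = r_p·cos α = 57.876000·cos 20.597° = 54.176448
roll angle φ = 8.926° = 0.15578809 rad
x = r_b·(cos φ + φ·sin φ) = 54.829894
y = r_b·(sin φ − φ·cos φ) = 0.068114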